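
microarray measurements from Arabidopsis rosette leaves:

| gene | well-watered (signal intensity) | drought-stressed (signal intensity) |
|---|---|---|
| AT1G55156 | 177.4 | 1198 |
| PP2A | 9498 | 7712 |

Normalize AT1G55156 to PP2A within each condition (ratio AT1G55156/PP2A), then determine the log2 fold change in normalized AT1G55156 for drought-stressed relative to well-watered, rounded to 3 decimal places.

3.056

AT1G55156/PP2A (well-watered) = 177.4 / 9498 = 0.018678
AT1G55156/PP2A (drought-stressed) = 1198 / 7712 = 0.15534
Fold change = 0.15534 / 0.018678 = 8.3170
log2(8.3170) = 3.0561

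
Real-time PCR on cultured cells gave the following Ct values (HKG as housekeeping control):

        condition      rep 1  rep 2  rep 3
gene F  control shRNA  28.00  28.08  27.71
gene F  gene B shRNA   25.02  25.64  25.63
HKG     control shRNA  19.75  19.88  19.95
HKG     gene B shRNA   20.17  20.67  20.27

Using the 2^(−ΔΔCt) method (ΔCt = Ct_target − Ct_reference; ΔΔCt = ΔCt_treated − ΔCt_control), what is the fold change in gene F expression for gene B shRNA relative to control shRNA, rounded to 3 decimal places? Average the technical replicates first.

Mean Ct: gene F control shRNA 27.930; gene F gene B shRNA 25.430; HKG control shRNA 19.860; HKG gene B shRNA 20.370
ΔCt(control shRNA) = 27.930 − 19.860 = 8.070
ΔCt(gene B shRNA) = 25.430 − 20.370 = 5.060
ΔΔCt = 5.060 − 8.070 = -3.010
Fold change = 2^(−(-3.010)) = 2^3.010 = 8.0556

8.056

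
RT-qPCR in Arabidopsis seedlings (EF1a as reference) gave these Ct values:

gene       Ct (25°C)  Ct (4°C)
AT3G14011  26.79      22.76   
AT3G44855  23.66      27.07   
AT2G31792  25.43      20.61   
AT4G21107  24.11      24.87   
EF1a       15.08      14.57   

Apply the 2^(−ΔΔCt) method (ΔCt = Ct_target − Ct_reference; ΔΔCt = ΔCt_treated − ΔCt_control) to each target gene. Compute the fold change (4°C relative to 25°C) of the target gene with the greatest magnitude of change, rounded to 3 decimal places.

AT3G14011: ΔΔCt = (22.76−14.57) − (26.79−15.08) = 8.19 − 11.71 = -3.52; fold change = 2^3.52 = 11.472
AT3G44855: ΔΔCt = (27.07−14.57) − (23.66−15.08) = 12.50 − 8.58 = 3.92; fold change = 2^-3.92 = 0.066
AT2G31792: ΔΔCt = (20.61−14.57) − (25.43−15.08) = 6.04 − 10.35 = -4.31; fold change = 2^4.31 = 19.835
AT4G21107: ΔΔCt = (24.87−14.57) − (24.11−15.08) = 10.30 − 9.03 = 1.27; fold change = 2^-1.27 = 0.415
AT2G31792 has the largest |ΔΔCt| = 4.31.

19.835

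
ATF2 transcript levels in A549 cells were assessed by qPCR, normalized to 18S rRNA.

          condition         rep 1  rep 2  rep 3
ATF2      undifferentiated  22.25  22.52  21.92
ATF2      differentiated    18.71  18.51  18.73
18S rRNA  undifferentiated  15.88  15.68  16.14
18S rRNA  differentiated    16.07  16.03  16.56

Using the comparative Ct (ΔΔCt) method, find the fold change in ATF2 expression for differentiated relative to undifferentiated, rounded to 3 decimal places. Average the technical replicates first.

14.929

Mean Ct: ATF2 undifferentiated 22.230; ATF2 differentiated 18.650; 18S rRNA undifferentiated 15.900; 18S rRNA differentiated 16.220
ΔCt(undifferentiated) = 22.230 − 15.900 = 6.330
ΔCt(differentiated) = 18.650 − 16.220 = 2.430
ΔΔCt = 2.430 − 6.330 = -3.900
Fold change = 2^(−(-3.900)) = 2^3.900 = 14.9285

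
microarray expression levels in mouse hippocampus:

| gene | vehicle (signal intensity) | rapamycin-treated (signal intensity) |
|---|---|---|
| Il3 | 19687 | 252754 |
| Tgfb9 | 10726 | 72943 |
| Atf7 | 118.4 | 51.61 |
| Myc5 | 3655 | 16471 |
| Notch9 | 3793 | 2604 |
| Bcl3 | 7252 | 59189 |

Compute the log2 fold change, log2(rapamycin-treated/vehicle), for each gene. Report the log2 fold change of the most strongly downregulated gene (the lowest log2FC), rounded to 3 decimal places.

-1.198

log2(252754/19687) = 3.682  (Il3)
log2(72943/10726) = 2.766  (Tgfb9)
log2(51.61/118.4) = -1.198  (Atf7)
log2(16471/3655) = 2.172  (Myc5)
log2(2604/3793) = -0.543  (Notch9)
log2(59189/7252) = 3.029  (Bcl3)
Atf7 is most strongly downregulated.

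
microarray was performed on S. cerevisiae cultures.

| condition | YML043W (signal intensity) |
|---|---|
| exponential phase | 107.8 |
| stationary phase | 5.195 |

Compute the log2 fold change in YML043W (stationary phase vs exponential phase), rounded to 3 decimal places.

-4.375

Fold change = 5.195 / 107.8 = 0.0482
log2(0.0482) = -4.3751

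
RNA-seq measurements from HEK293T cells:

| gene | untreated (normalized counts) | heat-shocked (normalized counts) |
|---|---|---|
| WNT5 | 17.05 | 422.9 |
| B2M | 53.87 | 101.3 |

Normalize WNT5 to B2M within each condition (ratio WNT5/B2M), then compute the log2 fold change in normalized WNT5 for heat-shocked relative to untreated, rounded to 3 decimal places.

WNT5/B2M (untreated) = 17.05 / 53.87 = 0.3165
WNT5/B2M (heat-shocked) = 422.9 / 101.3 = 4.1747
Fold change = 4.1747 / 0.3165 = 13.1902
log2(13.1902) = 3.7214

3.721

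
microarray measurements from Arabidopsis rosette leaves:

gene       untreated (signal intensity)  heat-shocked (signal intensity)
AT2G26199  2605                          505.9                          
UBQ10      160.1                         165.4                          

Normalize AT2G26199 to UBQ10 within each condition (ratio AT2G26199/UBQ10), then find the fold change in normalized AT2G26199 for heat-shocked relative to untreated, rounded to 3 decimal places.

0.188

AT2G26199/UBQ10 (untreated) = 2605 / 160.1 = 16.271
AT2G26199/UBQ10 (heat-shocked) = 505.9 / 165.4 = 3.0586
Fold change = 3.0586 / 16.271 = 0.1880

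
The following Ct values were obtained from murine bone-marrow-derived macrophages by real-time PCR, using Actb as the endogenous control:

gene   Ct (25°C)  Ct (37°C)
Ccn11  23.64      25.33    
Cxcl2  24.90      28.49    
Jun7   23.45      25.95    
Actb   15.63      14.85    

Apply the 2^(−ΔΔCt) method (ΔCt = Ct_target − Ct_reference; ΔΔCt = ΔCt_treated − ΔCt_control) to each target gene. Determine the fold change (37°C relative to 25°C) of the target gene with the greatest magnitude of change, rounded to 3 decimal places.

0.048

Ccn11: ΔΔCt = (25.33−14.85) − (23.64−15.63) = 10.48 − 8.01 = 2.47; fold change = 2^-2.47 = 0.180
Cxcl2: ΔΔCt = (28.49−14.85) − (24.90−15.63) = 13.64 − 9.27 = 4.37; fold change = 2^-4.37 = 0.048
Jun7: ΔΔCt = (25.95−14.85) − (23.45−15.63) = 11.10 − 7.82 = 3.28; fold change = 2^-3.28 = 0.103
Cxcl2 has the largest |ΔΔCt| = 4.37.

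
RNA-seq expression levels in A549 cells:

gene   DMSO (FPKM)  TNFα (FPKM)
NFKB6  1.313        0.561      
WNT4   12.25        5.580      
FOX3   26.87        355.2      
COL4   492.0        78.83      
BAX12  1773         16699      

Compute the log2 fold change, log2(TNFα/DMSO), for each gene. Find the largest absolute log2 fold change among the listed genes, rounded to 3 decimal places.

log2(0.561/1.313) = -1.227  (NFKB6)
log2(5.580/12.25) = -1.134  (WNT4)
log2(355.2/26.87) = 3.725  (FOX3)
log2(78.83/492.0) = -2.642  (COL4)
log2(16699/1773) = 3.235  (BAX12)
The largest magnitude belongs to FOX3.

3.725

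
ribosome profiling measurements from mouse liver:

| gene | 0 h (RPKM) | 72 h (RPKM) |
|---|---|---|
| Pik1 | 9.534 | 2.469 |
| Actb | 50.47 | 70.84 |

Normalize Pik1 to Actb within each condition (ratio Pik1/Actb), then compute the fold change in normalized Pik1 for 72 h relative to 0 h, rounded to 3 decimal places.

0.185

Pik1/Actb (0 h) = 9.534 / 50.47 = 0.1889
Pik1/Actb (72 h) = 2.469 / 70.84 = 0.034853
Fold change = 0.034853 / 0.1889 = 0.1845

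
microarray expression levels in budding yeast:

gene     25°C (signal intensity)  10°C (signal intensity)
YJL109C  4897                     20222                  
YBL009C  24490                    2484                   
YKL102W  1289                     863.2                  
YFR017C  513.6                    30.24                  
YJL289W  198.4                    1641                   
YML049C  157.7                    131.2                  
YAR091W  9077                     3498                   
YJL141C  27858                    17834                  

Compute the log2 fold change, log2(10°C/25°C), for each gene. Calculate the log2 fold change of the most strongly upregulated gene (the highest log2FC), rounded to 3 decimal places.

log2(20222/4897) = 2.046  (YJL109C)
log2(2484/24490) = -3.301  (YBL009C)
log2(863.2/1289) = -0.578  (YKL102W)
log2(30.24/513.6) = -4.086  (YFR017C)
log2(1641/198.4) = 3.048  (YJL289W)
log2(131.2/157.7) = -0.265  (YML049C)
log2(3498/9077) = -1.376  (YAR091W)
log2(17834/27858) = -0.643  (YJL141C)
YJL289W is most strongly upregulated.

3.048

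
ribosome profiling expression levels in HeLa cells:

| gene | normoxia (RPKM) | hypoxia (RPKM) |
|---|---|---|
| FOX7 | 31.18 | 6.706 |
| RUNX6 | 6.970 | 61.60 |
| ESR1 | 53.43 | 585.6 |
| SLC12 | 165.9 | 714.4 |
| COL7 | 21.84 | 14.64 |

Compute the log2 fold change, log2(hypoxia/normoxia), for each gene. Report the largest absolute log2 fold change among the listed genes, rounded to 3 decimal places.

3.454

log2(6.706/31.18) = -2.217  (FOX7)
log2(61.60/6.970) = 3.144  (RUNX6)
log2(585.6/53.43) = 3.454  (ESR1)
log2(714.4/165.9) = 2.106  (SLC12)
log2(14.64/21.84) = -0.577  (COL7)
The largest magnitude belongs to ESR1.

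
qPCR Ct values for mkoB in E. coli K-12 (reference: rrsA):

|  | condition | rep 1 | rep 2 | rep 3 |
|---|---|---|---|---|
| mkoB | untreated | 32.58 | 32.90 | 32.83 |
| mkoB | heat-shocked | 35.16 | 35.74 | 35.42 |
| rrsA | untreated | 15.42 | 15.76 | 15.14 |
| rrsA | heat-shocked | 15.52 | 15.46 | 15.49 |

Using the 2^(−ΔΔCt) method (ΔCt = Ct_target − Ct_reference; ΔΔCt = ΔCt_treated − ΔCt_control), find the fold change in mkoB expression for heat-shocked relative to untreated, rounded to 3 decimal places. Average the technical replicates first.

0.163

Mean Ct: mkoB untreated 32.770; mkoB heat-shocked 35.440; rrsA untreated 15.440; rrsA heat-shocked 15.490
ΔCt(untreated) = 32.770 − 15.440 = 17.330
ΔCt(heat-shocked) = 35.440 − 15.490 = 19.950
ΔΔCt = 19.950 − 17.330 = 2.620
Fold change = 2^(−2.620) = 0.1627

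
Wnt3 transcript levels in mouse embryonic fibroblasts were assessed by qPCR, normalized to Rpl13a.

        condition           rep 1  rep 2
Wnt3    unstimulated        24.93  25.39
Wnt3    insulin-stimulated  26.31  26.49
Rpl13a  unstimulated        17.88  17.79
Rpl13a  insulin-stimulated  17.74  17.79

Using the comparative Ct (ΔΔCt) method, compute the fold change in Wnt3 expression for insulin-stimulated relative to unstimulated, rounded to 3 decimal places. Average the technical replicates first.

0.403

Mean Ct: Wnt3 unstimulated 25.160; Wnt3 insulin-stimulated 26.400; Rpl13a unstimulated 17.835; Rpl13a insulin-stimulated 17.765
ΔCt(unstimulated) = 25.160 − 17.835 = 7.325
ΔCt(insulin-stimulated) = 26.400 − 17.765 = 8.635
ΔΔCt = 8.635 − 7.325 = 1.310
Fold change = 2^(−1.310) = 0.4033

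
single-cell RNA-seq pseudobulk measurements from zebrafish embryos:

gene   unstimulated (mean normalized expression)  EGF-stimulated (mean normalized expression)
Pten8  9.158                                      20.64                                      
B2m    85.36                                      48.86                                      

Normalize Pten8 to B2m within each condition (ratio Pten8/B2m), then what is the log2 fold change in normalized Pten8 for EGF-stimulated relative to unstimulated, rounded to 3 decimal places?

1.977

Pten8/B2m (unstimulated) = 9.158 / 85.36 = 0.10729
Pten8/B2m (EGF-stimulated) = 20.64 / 48.86 = 0.42243
Fold change = 0.42243 / 0.10729 = 3.9374
log2(3.9374) = 1.9772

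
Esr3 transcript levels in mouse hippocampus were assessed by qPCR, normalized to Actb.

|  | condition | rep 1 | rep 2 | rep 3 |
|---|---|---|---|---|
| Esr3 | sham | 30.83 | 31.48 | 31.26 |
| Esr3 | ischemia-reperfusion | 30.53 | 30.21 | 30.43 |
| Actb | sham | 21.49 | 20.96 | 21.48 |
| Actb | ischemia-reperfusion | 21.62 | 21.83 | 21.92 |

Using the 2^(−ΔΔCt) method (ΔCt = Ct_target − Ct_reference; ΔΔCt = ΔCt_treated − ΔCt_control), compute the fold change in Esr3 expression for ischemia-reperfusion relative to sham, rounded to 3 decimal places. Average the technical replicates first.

Mean Ct: Esr3 sham 31.190; Esr3 ischemia-reperfusion 30.390; Actb sham 21.310; Actb ischemia-reperfusion 21.790
ΔCt(sham) = 31.190 − 21.310 = 9.880
ΔCt(ischemia-reperfusion) = 30.390 − 21.790 = 8.600
ΔΔCt = 8.600 − 9.880 = -1.280
Fold change = 2^(−(-1.280)) = 2^1.280 = 2.4284

2.428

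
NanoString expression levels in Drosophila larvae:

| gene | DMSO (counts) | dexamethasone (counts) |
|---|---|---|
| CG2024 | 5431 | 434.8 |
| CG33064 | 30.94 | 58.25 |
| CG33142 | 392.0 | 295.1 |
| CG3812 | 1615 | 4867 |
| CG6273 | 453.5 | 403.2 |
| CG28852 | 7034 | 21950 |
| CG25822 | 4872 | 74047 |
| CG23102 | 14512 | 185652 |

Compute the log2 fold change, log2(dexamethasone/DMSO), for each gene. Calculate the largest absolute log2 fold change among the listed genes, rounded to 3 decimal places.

3.926

log2(434.8/5431) = -3.643  (CG2024)
log2(58.25/30.94) = 0.913  (CG33064)
log2(295.1/392.0) = -0.410  (CG33142)
log2(4867/1615) = 1.591  (CG3812)
log2(403.2/453.5) = -0.170  (CG6273)
log2(21950/7034) = 1.642  (CG28852)
log2(74047/4872) = 3.926  (CG25822)
log2(185652/14512) = 3.677  (CG23102)
The largest magnitude belongs to CG25822.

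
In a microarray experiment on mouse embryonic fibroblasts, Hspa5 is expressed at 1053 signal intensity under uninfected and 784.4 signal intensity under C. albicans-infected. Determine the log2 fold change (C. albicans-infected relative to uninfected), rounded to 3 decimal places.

-0.425

Fold change = 784.4 / 1053 = 0.7449
log2(0.7449) = -0.4248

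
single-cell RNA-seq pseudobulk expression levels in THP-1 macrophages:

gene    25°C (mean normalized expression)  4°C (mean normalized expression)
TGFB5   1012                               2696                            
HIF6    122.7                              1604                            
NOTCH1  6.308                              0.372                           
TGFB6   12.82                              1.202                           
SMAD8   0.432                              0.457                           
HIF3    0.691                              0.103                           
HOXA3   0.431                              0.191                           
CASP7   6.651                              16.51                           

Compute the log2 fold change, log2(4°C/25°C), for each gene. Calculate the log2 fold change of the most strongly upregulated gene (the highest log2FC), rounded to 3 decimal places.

log2(2696/1012) = 1.414  (TGFB5)
log2(1604/122.7) = 3.708  (HIF6)
log2(0.372/6.308) = -4.084  (NOTCH1)
log2(1.202/12.82) = -3.415  (TGFB6)
log2(0.457/0.432) = 0.081  (SMAD8)
log2(0.103/0.691) = -2.746  (HIF3)
log2(0.191/0.431) = -1.174  (HOXA3)
log2(16.51/6.651) = 1.312  (CASP7)
HIF6 is most strongly upregulated.

3.708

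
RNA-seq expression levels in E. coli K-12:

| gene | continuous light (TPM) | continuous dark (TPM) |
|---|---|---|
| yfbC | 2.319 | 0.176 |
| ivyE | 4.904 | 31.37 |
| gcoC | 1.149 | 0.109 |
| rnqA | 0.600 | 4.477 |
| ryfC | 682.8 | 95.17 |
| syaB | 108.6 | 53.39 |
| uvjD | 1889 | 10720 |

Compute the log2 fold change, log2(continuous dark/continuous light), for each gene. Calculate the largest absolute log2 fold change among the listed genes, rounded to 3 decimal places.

3.720

log2(0.176/2.319) = -3.720  (yfbC)
log2(31.37/4.904) = 2.677  (ivyE)
log2(0.109/1.149) = -3.398  (gcoC)
log2(4.477/0.600) = 2.899  (rnqA)
log2(95.17/682.8) = -2.843  (ryfC)
log2(53.39/108.6) = -1.024  (syaB)
log2(10720/1889) = 2.505  (uvjD)
The largest magnitude belongs to yfbC.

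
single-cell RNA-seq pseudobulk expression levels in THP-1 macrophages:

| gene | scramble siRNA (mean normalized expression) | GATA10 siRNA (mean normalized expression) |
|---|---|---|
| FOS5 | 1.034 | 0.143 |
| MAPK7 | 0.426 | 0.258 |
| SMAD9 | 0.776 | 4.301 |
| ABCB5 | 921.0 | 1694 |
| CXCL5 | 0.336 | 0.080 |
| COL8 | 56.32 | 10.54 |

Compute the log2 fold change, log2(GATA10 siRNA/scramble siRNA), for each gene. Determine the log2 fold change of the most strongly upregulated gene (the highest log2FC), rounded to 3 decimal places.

2.471

log2(0.143/1.034) = -2.854  (FOS5)
log2(0.258/0.426) = -0.723  (MAPK7)
log2(4.301/0.776) = 2.471  (SMAD9)
log2(1694/921.0) = 0.879  (ABCB5)
log2(0.080/0.336) = -2.070  (CXCL5)
log2(10.54/56.32) = -2.418  (COL8)
SMAD9 is most strongly upregulated.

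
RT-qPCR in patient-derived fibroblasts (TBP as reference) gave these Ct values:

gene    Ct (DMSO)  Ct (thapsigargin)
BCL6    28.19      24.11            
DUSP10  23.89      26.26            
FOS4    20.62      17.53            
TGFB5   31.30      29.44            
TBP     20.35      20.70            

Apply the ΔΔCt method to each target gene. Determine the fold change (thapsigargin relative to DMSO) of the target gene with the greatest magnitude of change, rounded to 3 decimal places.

21.556

BCL6: ΔΔCt = (24.11−20.70) − (28.19−20.35) = 3.41 − 7.84 = -4.43; fold change = 2^4.43 = 21.556
DUSP10: ΔΔCt = (26.26−20.70) − (23.89−20.35) = 5.56 − 3.54 = 2.02; fold change = 2^-2.02 = 0.247
FOS4: ΔΔCt = (17.53−20.70) − (20.62−20.35) = -3.17 − 0.27 = -3.44; fold change = 2^3.44 = 10.853
TGFB5: ΔΔCt = (29.44−20.70) − (31.30−20.35) = 8.74 − 10.95 = -2.21; fold change = 2^2.21 = 4.627
BCL6 has the largest |ΔΔCt| = 4.43.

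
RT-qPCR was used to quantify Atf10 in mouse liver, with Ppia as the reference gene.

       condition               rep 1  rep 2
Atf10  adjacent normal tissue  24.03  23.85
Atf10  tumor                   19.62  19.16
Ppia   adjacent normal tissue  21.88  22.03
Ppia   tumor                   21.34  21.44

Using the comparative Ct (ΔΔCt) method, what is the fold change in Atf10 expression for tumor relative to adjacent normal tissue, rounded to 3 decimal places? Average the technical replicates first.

15.835

Mean Ct: Atf10 adjacent normal tissue 23.940; Atf10 tumor 19.390; Ppia adjacent normal tissue 21.955; Ppia tumor 21.390
ΔCt(adjacent normal tissue) = 23.940 − 21.955 = 1.985
ΔCt(tumor) = 19.390 − 21.390 = -2.000
ΔΔCt = -2.000 − 1.985 = -3.985
Fold change = 2^(−(-3.985)) = 2^3.985 = 15.8345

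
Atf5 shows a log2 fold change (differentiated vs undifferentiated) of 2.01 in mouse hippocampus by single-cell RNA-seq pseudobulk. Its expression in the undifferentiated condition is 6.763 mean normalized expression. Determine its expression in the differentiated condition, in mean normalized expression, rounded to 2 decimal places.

Fold change = 2^(2.01) = 4.0278
differentiated expression = 6.763 × 4.0278 = 27.24

27.24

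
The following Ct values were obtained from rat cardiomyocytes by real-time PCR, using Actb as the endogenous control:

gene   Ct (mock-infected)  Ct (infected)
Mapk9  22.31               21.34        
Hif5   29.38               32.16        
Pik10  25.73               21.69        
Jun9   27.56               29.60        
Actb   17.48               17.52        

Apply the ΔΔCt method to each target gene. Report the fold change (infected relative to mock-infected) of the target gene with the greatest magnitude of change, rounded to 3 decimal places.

Mapk9: ΔΔCt = (21.34−17.52) − (22.31−17.48) = 3.82 − 4.83 = -1.01; fold change = 2^1.01 = 2.014
Hif5: ΔΔCt = (32.16−17.52) − (29.38−17.48) = 14.64 − 11.90 = 2.74; fold change = 2^-2.74 = 0.150
Pik10: ΔΔCt = (21.69−17.52) − (25.73−17.48) = 4.17 − 8.25 = -4.08; fold change = 2^4.08 = 16.912
Jun9: ΔΔCt = (29.60−17.52) − (27.56−17.48) = 12.08 − 10.08 = 2.00; fold change = 2^-2.00 = 0.250
Pik10 has the largest |ΔΔCt| = 4.08.

16.912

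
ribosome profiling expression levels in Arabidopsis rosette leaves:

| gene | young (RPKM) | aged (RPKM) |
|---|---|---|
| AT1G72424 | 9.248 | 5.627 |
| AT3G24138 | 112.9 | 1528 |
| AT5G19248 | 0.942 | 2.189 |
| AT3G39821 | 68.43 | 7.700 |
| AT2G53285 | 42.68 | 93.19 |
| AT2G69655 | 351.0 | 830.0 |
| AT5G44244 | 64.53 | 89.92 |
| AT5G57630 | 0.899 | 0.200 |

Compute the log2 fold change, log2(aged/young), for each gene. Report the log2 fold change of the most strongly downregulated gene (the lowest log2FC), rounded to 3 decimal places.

-3.152

log2(5.627/9.248) = -0.717  (AT1G72424)
log2(1528/112.9) = 3.759  (AT3G24138)
log2(2.189/0.942) = 1.216  (AT5G19248)
log2(7.700/68.43) = -3.152  (AT3G39821)
log2(93.19/42.68) = 1.127  (AT2G53285)
log2(830.0/351.0) = 1.242  (AT2G69655)
log2(89.92/64.53) = 0.479  (AT5G44244)
log2(0.200/0.899) = -2.168  (AT5G57630)
AT3G39821 is most strongly downregulated.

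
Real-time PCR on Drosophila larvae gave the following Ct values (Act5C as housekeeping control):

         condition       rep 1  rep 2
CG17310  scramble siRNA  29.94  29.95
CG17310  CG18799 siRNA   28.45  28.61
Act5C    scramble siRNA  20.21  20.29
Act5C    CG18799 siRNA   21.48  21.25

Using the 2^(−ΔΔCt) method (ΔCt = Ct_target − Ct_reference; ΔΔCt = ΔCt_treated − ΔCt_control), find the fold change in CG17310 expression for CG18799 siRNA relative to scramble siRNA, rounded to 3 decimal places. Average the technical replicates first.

5.776

Mean Ct: CG17310 scramble siRNA 29.945; CG17310 CG18799 siRNA 28.530; Act5C scramble siRNA 20.250; Act5C CG18799 siRNA 21.365
ΔCt(scramble siRNA) = 29.945 − 20.250 = 9.695
ΔCt(CG18799 siRNA) = 28.530 − 21.365 = 7.165
ΔΔCt = 7.165 − 9.695 = -2.530
Fold change = 2^(−(-2.530)) = 2^2.530 = 5.7757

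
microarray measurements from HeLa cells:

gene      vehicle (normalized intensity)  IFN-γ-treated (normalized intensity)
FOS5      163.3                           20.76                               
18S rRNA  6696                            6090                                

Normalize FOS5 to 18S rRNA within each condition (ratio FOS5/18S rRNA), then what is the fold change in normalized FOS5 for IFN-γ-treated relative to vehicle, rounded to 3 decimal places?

0.140

FOS5/18S rRNA (vehicle) = 163.3 / 6696 = 0.024388
FOS5/18S rRNA (IFN-γ-treated) = 20.76 / 6090 = 0.0034089
Fold change = 0.0034089 / 0.024388 = 0.1398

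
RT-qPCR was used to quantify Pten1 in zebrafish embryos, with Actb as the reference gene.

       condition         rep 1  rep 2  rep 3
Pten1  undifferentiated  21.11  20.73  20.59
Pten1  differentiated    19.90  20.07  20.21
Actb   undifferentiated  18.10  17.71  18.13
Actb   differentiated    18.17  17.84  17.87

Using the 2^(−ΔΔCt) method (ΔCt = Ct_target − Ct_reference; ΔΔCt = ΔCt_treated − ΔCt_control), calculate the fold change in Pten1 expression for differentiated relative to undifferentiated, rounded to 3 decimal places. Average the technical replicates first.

Mean Ct: Pten1 undifferentiated 20.810; Pten1 differentiated 20.060; Actb undifferentiated 17.980; Actb differentiated 17.960
ΔCt(undifferentiated) = 20.810 − 17.980 = 2.830
ΔCt(differentiated) = 20.060 − 17.960 = 2.100
ΔΔCt = 2.100 − 2.830 = -0.730
Fold change = 2^(−(-0.730)) = 2^0.730 = 1.6586

1.659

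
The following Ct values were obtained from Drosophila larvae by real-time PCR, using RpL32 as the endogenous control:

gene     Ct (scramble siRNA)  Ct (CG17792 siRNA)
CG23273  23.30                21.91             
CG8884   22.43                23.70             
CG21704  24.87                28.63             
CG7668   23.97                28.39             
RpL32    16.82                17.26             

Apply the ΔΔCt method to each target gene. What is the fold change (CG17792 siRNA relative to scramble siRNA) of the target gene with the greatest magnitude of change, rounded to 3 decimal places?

CG23273: ΔΔCt = (21.91−17.26) − (23.30−16.82) = 4.65 − 6.48 = -1.83; fold change = 2^1.83 = 3.555
CG8884: ΔΔCt = (23.70−17.26) − (22.43−16.82) = 6.44 − 5.61 = 0.83; fold change = 2^-0.83 = 0.563
CG21704: ΔΔCt = (28.63−17.26) − (24.87−16.82) = 11.37 − 8.05 = 3.32; fold change = 2^-3.32 = 0.100
CG7668: ΔΔCt = (28.39−17.26) − (23.97−16.82) = 11.13 − 7.15 = 3.98; fold change = 2^-3.98 = 0.063
CG7668 has the largest |ΔΔCt| = 3.98.

0.063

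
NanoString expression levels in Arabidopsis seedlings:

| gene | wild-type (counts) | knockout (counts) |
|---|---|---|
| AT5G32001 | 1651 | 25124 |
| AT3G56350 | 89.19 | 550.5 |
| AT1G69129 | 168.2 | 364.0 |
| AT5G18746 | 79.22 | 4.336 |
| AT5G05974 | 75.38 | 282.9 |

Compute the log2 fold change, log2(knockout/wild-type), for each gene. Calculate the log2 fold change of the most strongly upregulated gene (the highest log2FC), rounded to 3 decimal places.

3.928

log2(25124/1651) = 3.928  (AT5G32001)
log2(550.5/89.19) = 2.626  (AT3G56350)
log2(364.0/168.2) = 1.114  (AT1G69129)
log2(4.336/79.22) = -4.191  (AT5G18746)
log2(282.9/75.38) = 1.908  (AT5G05974)
AT5G32001 is most strongly upregulated.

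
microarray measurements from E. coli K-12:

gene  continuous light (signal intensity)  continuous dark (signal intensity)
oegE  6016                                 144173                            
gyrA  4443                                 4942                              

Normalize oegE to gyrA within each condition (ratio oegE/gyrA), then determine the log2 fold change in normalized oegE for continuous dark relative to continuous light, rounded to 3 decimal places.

oegE/gyrA (continuous light) = 6016 / 4443 = 1.354
oegE/gyrA (continuous dark) = 144173 / 4942 = 29.173
Fold change = 29.173 / 1.354 = 21.5452
log2(21.5452) = 4.4293

4.429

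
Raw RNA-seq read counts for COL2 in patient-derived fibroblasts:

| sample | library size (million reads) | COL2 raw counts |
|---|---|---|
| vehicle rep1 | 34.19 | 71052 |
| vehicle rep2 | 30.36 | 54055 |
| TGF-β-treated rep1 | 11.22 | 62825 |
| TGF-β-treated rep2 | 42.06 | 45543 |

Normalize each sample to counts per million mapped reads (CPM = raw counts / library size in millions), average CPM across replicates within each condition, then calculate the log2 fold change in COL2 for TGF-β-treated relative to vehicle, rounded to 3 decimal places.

0.792

CPM(vehicle rep1) = 71052 / 34.19 = 2078.1515
CPM(vehicle rep2) = 54055 / 30.36 = 1780.4677
CPM(TGF-β-treated rep1) = 62825 / 11.22 = 5599.3761
CPM(TGF-β-treated rep2) = 45543 / 42.06 = 1082.8103
mean CPM(vehicle) = 1929.3096; mean CPM(TGF-β-treated) = 3341.0932
Fold change = 3341.0932 / 1929.3096 = 1.73176
log2(1.73176) = 0.7922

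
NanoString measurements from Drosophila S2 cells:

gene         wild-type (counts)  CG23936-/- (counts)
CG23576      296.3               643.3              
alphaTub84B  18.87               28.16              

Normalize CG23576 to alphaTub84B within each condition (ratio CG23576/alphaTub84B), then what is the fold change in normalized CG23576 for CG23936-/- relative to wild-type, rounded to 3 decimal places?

1.455

CG23576/alphaTub84B (wild-type) = 296.3 / 18.87 = 15.702
CG23576/alphaTub84B (CG23936-/-) = 643.3 / 28.16 = 22.844
Fold change = 22.844 / 15.702 = 1.4549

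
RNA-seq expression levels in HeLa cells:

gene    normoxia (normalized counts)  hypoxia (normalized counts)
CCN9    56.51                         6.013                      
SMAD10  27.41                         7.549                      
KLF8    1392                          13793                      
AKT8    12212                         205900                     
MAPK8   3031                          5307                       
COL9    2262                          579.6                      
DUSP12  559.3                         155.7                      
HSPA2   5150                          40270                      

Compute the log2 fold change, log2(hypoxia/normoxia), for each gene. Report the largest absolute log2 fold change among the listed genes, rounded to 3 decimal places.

4.076

log2(6.013/56.51) = -3.232  (CCN9)
log2(7.549/27.41) = -1.860  (SMAD10)
log2(13793/1392) = 3.309  (KLF8)
log2(205900/12212) = 4.076  (AKT8)
log2(5307/3031) = 0.808  (MAPK8)
log2(579.6/2262) = -1.964  (COL9)
log2(155.7/559.3) = -1.845  (DUSP12)
log2(40270/5150) = 2.967  (HSPA2)
The largest magnitude belongs to AKT8.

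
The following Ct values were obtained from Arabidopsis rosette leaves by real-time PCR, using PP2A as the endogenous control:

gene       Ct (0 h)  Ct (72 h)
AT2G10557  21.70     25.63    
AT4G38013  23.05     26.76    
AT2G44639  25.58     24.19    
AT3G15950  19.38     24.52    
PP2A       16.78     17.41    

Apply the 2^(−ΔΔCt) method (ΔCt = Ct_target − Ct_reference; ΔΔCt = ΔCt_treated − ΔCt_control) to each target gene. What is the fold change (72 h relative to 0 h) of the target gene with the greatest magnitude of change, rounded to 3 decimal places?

AT2G10557: ΔΔCt = (25.63−17.41) − (21.70−16.78) = 8.22 − 4.92 = 3.30; fold change = 2^-3.30 = 0.102
AT4G38013: ΔΔCt = (26.76−17.41) − (23.05−16.78) = 9.35 − 6.27 = 3.08; fold change = 2^-3.08 = 0.118
AT2G44639: ΔΔCt = (24.19−17.41) − (25.58−16.78) = 6.78 − 8.80 = -2.02; fold change = 2^2.02 = 4.056
AT3G15950: ΔΔCt = (24.52−17.41) − (19.38−16.78) = 7.11 − 2.60 = 4.51; fold change = 2^-4.51 = 0.044
AT3G15950 has the largest |ΔΔCt| = 4.51.

0.044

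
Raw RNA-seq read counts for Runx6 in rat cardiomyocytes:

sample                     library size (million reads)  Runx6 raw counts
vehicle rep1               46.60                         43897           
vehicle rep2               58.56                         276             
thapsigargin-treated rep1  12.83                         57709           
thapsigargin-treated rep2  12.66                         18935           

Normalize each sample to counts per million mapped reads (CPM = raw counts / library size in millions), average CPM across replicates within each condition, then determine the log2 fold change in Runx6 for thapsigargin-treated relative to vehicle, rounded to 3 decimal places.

2.662

CPM(vehicle rep1) = 43897 / 46.60 = 941.9957
CPM(vehicle rep2) = 276 / 58.56 = 4.7131
CPM(thapsigargin-treated rep1) = 57709 / 12.83 = 4497.9735
CPM(thapsigargin-treated rep2) = 18935 / 12.66 = 1495.6556
mean CPM(vehicle) = 473.3544; mean CPM(thapsigargin-treated) = 2996.8146
Fold change = 2996.8146 / 473.3544 = 6.33102
log2(6.33102) = 2.6624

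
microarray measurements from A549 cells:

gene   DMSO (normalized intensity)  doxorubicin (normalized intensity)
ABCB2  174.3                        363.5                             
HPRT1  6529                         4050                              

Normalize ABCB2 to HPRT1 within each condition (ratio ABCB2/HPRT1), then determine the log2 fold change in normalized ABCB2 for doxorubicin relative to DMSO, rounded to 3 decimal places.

1.749

ABCB2/HPRT1 (DMSO) = 174.3 / 6529 = 0.026696
ABCB2/HPRT1 (doxorubicin) = 363.5 / 4050 = 0.089753
Fold change = 0.089753 / 0.026696 = 3.3620
log2(3.3620) = 1.7493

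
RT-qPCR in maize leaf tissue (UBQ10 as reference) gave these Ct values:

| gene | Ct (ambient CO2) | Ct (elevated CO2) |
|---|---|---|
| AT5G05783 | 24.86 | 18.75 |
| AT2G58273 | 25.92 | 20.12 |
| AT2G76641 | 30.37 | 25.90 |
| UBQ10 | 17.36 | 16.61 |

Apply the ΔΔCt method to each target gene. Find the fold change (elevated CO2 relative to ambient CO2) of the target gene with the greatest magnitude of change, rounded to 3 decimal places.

AT5G05783: ΔΔCt = (18.75−16.61) − (24.86−17.36) = 2.14 − 7.50 = -5.36; fold change = 2^5.36 = 41.070
AT2G58273: ΔΔCt = (20.12−16.61) − (25.92−17.36) = 3.51 − 8.56 = -5.05; fold change = 2^5.05 = 33.128
AT2G76641: ΔΔCt = (25.90−16.61) − (30.37−17.36) = 9.29 − 13.01 = -3.72; fold change = 2^3.72 = 13.177
AT5G05783 has the largest |ΔΔCt| = 5.36.

41.070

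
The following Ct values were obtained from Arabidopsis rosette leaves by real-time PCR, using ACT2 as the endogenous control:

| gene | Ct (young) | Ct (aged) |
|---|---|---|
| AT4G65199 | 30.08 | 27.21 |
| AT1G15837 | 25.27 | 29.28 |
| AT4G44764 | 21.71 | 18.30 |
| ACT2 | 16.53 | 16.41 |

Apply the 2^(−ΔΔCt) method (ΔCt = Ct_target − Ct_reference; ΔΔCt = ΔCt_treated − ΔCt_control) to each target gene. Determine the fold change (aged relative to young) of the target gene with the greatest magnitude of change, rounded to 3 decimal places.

0.057

AT4G65199: ΔΔCt = (27.21−16.41) − (30.08−16.53) = 10.80 − 13.55 = -2.75; fold change = 2^2.75 = 6.727
AT1G15837: ΔΔCt = (29.28−16.41) − (25.27−16.53) = 12.87 − 8.74 = 4.13; fold change = 2^-4.13 = 0.057
AT4G44764: ΔΔCt = (18.30−16.41) − (21.71−16.53) = 1.89 − 5.18 = -3.29; fold change = 2^3.29 = 9.781
AT1G15837 has the largest |ΔΔCt| = 4.13.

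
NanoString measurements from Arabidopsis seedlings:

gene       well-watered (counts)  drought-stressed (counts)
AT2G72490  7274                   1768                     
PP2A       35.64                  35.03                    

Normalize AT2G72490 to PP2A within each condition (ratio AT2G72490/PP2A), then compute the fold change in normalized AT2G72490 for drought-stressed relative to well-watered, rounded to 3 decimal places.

0.247

AT2G72490/PP2A (well-watered) = 7274 / 35.64 = 204.1
AT2G72490/PP2A (drought-stressed) = 1768 / 35.03 = 50.471
Fold change = 50.471 / 204.1 = 0.2473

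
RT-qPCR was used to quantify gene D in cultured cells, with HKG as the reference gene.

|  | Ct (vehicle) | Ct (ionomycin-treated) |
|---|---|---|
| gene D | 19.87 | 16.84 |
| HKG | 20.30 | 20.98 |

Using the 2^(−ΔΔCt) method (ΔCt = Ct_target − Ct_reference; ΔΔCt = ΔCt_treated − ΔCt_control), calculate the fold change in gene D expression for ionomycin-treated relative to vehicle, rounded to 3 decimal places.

ΔCt(vehicle) = 19.870 − 20.300 = -0.430
ΔCt(ionomycin-treated) = 16.840 − 20.980 = -4.140
ΔΔCt = -4.140 − (-0.430) = -3.710
Fold change = 2^(−(-3.710)) = 2^3.710 = 13.0864

13.086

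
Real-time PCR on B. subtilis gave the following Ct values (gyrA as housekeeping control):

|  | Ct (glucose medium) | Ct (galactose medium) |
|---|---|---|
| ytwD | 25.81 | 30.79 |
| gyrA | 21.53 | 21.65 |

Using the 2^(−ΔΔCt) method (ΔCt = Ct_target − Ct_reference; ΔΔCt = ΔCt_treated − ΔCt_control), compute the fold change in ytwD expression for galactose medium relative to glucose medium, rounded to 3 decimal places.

0.034

ΔCt(glucose medium) = 25.810 − 21.530 = 4.280
ΔCt(galactose medium) = 30.790 − 21.650 = 9.140
ΔΔCt = 9.140 − 4.280 = 4.860
Fold change = 2^(−4.860) = 0.0344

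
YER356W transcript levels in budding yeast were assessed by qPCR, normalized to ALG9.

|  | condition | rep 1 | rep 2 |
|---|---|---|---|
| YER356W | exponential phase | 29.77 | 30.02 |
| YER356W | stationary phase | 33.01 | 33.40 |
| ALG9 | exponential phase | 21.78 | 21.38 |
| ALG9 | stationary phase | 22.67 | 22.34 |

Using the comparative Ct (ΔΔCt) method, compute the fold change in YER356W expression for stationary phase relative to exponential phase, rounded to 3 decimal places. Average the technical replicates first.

Mean Ct: YER356W exponential phase 29.895; YER356W stationary phase 33.205; ALG9 exponential phase 21.580; ALG9 stationary phase 22.505
ΔCt(exponential phase) = 29.895 − 21.580 = 8.315
ΔCt(stationary phase) = 33.205 − 22.505 = 10.700
ΔΔCt = 10.700 − 8.315 = 2.385
Fold change = 2^(−2.385) = 0.1914

0.191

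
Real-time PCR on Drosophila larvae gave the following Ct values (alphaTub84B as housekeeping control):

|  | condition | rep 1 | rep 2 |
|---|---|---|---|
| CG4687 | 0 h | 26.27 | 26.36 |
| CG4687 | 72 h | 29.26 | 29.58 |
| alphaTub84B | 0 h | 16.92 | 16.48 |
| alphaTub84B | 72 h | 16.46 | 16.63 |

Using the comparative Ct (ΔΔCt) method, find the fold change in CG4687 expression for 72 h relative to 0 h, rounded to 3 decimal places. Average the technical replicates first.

0.104

Mean Ct: CG4687 0 h 26.315; CG4687 72 h 29.420; alphaTub84B 0 h 16.700; alphaTub84B 72 h 16.545
ΔCt(0 h) = 26.315 − 16.700 = 9.615
ΔCt(72 h) = 29.420 − 16.545 = 12.875
ΔΔCt = 12.875 − 9.615 = 3.260
Fold change = 2^(−3.260) = 0.1044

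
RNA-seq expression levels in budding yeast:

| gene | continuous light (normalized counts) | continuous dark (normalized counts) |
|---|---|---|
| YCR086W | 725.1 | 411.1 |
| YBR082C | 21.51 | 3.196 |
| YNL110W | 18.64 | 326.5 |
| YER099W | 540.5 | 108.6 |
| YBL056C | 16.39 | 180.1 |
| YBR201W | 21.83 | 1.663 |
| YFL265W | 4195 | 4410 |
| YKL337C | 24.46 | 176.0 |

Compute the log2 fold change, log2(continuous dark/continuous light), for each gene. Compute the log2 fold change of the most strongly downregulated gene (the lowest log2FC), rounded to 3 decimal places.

log2(411.1/725.1) = -0.819  (YCR086W)
log2(3.196/21.51) = -2.751  (YBR082C)
log2(326.5/18.64) = 4.131  (YNL110W)
log2(108.6/540.5) = -2.315  (YER099W)
log2(180.1/16.39) = 3.458  (YBL056C)
log2(1.663/21.83) = -3.714  (YBR201W)
log2(4410/4195) = 0.072  (YFL265W)
log2(176.0/24.46) = 2.847  (YKL337C)
YBR201W is most strongly downregulated.

-3.714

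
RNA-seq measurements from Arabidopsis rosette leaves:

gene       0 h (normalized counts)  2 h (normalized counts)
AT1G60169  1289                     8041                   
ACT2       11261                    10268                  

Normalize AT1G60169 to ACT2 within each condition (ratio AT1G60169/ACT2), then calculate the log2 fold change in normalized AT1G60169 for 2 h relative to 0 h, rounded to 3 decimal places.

AT1G60169/ACT2 (0 h) = 1289 / 11261 = 0.11447
AT1G60169/ACT2 (2 h) = 8041 / 10268 = 0.78311
Fold change = 0.78311 / 0.11447 = 6.8415
log2(6.8415) = 2.7743

2.774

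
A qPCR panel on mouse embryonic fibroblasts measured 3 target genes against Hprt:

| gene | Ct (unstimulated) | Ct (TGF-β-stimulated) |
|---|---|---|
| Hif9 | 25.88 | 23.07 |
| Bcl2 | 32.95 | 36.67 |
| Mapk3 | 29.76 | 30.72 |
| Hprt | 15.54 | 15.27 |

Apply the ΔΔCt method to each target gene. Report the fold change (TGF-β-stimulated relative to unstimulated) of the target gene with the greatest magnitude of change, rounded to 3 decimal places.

Hif9: ΔΔCt = (23.07−15.27) − (25.88−15.54) = 7.80 − 10.34 = -2.54; fold change = 2^2.54 = 5.816
Bcl2: ΔΔCt = (36.67−15.27) − (32.95−15.54) = 21.40 − 17.41 = 3.99; fold change = 2^-3.99 = 0.063
Mapk3: ΔΔCt = (30.72−15.27) − (29.76−15.54) = 15.45 − 14.22 = 1.23; fold change = 2^-1.23 = 0.426
Bcl2 has the largest |ΔΔCt| = 3.99.

0.063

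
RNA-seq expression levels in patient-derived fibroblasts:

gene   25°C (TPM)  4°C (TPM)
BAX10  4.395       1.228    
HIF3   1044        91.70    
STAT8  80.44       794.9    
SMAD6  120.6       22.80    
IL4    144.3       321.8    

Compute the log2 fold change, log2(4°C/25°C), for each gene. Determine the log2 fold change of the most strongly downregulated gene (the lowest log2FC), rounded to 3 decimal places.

-3.509

log2(1.228/4.395) = -1.840  (BAX10)
log2(91.70/1044) = -3.509  (HIF3)
log2(794.9/80.44) = 3.305  (STAT8)
log2(22.80/120.6) = -2.403  (SMAD6)
log2(321.8/144.3) = 1.157  (IL4)
HIF3 is most strongly downregulated.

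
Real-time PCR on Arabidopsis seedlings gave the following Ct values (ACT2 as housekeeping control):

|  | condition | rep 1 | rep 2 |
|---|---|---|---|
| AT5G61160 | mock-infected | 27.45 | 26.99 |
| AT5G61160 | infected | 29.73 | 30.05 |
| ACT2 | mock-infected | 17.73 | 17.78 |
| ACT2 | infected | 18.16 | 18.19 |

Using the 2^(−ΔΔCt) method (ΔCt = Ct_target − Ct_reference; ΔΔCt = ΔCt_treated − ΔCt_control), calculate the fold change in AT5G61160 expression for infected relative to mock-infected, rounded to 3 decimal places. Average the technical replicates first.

0.210

Mean Ct: AT5G61160 mock-infected 27.220; AT5G61160 infected 29.890; ACT2 mock-infected 17.755; ACT2 infected 18.175
ΔCt(mock-infected) = 27.220 − 17.755 = 9.465
ΔCt(infected) = 29.890 − 18.175 = 11.715
ΔΔCt = 11.715 − 9.465 = 2.250
Fold change = 2^(−2.250) = 0.2102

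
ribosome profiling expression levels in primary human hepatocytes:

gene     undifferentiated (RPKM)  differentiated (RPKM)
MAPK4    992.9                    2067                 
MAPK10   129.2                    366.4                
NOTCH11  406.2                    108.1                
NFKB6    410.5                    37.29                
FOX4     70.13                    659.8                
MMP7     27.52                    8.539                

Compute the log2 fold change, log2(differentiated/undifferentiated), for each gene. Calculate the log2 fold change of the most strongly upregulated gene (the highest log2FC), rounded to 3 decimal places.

3.234

log2(2067/992.9) = 1.058  (MAPK4)
log2(366.4/129.2) = 1.504  (MAPK10)
log2(108.1/406.2) = -1.910  (NOTCH11)
log2(37.29/410.5) = -3.461  (NFKB6)
log2(659.8/70.13) = 3.234  (FOX4)
log2(8.539/27.52) = -1.688  (MMP7)
FOX4 is most strongly upregulated.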